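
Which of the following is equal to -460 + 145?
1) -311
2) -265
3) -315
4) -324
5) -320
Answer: 3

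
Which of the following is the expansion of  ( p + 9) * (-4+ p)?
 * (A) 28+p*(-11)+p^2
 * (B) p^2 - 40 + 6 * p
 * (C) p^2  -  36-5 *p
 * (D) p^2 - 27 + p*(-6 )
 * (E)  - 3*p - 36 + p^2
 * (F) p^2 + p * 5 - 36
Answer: F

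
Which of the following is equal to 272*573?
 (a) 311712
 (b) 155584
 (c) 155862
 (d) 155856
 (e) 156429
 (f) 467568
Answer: d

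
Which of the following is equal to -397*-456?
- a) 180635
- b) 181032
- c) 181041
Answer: b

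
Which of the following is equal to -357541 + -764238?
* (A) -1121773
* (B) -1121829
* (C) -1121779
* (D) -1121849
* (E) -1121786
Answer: C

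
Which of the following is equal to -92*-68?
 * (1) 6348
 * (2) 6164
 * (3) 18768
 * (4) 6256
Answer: 4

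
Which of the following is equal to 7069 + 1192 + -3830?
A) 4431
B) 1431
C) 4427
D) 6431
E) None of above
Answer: A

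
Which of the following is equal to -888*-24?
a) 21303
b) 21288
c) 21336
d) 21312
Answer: d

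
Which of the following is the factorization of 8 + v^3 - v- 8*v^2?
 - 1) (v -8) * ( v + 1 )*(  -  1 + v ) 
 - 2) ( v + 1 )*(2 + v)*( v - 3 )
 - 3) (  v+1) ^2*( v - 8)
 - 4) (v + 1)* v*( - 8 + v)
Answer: 1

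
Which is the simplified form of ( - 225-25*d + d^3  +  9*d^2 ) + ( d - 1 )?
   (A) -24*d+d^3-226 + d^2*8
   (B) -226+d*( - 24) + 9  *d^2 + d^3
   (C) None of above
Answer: B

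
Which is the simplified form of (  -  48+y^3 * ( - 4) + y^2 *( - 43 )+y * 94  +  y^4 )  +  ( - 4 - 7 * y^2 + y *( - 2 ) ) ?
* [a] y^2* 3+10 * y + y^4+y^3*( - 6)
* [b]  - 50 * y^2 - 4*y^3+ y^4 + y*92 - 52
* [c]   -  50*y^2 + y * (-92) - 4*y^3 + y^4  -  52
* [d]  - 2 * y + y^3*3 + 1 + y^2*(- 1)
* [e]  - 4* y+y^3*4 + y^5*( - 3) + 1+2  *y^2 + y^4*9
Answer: b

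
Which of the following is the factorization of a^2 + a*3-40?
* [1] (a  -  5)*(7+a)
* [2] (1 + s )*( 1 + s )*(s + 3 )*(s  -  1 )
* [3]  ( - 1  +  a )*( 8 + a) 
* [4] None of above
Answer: 4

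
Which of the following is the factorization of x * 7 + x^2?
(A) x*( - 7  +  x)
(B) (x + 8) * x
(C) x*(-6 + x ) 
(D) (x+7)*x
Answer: D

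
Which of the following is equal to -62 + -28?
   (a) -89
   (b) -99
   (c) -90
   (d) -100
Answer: c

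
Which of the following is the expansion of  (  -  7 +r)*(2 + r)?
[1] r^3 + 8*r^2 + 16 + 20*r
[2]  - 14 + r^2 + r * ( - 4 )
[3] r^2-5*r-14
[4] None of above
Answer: 3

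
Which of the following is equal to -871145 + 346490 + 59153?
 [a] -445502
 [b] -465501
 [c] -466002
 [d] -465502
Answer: d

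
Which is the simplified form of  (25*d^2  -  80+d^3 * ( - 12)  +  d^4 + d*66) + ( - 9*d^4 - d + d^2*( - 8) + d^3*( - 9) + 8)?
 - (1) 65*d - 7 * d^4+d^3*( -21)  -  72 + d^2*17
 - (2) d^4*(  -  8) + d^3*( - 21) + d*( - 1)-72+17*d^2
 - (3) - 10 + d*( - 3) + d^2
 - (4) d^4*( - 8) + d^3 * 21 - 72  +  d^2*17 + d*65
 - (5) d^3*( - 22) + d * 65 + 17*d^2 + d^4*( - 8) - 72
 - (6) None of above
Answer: 6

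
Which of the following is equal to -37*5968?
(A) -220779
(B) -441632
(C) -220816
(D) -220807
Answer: C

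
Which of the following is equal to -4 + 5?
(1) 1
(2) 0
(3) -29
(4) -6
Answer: 1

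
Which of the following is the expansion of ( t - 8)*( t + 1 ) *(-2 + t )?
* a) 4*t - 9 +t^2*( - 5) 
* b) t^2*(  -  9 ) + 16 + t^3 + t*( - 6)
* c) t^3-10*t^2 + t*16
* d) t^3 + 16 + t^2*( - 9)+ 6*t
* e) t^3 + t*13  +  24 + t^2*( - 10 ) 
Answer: d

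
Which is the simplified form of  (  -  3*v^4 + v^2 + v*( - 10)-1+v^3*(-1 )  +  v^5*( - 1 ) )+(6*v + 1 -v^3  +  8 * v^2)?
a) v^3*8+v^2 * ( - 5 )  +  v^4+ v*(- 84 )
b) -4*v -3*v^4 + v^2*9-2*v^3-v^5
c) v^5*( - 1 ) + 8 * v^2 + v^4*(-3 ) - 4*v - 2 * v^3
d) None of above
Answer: b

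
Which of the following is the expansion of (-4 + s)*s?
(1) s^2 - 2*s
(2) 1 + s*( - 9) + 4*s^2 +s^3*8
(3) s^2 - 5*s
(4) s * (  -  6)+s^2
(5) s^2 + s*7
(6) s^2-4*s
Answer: 6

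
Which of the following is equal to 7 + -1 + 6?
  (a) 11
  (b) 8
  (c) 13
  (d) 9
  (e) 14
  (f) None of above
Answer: f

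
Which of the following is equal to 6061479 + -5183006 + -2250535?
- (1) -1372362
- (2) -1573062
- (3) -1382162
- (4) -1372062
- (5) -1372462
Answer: 4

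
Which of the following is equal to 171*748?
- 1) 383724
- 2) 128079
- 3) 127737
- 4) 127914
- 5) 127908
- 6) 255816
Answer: 5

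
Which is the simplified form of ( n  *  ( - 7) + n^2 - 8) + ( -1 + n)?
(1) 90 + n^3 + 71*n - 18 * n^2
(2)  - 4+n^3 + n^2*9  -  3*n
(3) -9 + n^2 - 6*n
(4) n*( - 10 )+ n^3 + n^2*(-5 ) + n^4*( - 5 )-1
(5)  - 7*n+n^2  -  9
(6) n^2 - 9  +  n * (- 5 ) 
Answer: 3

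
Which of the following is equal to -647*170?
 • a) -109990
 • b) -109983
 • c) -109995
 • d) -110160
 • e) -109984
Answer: a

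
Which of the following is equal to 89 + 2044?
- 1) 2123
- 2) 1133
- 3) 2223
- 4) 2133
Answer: 4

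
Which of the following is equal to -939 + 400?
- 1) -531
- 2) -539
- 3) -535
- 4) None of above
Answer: 2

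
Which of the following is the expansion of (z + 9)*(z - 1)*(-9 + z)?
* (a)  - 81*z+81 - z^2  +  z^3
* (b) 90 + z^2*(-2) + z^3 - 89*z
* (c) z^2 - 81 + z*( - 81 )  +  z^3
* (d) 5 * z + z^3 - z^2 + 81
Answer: a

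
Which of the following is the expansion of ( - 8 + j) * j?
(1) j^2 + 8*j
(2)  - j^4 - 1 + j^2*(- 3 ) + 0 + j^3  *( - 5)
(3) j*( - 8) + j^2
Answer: 3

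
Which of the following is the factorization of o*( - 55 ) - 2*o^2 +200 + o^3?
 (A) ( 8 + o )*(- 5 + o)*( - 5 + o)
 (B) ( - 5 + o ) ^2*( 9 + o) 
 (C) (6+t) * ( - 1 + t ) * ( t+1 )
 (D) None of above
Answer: A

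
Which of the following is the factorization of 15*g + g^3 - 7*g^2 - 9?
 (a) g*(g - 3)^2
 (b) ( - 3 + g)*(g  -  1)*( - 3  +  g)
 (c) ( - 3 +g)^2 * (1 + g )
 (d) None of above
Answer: b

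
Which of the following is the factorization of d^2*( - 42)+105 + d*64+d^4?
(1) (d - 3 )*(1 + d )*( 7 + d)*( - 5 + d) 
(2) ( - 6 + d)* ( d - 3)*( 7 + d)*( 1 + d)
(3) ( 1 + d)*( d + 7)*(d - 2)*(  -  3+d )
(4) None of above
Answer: 1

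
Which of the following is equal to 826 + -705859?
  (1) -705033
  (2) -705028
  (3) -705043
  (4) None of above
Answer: 1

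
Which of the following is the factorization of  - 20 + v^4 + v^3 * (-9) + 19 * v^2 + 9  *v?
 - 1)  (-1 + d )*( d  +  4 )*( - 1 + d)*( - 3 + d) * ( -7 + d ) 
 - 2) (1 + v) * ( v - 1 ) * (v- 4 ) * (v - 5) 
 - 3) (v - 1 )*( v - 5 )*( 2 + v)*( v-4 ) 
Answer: 2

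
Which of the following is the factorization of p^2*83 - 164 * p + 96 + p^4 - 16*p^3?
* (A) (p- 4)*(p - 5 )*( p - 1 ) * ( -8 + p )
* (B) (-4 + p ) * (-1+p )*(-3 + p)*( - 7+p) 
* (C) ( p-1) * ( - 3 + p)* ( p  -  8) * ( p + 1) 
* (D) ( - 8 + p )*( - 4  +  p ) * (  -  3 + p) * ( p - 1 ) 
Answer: D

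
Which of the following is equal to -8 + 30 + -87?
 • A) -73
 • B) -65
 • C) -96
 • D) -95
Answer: B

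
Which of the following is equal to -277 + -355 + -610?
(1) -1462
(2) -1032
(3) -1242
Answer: 3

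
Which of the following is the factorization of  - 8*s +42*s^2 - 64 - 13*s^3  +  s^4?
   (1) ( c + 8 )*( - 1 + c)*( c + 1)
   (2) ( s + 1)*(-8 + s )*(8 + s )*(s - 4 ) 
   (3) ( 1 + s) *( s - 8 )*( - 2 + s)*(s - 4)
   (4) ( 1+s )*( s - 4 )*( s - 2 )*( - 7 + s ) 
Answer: 3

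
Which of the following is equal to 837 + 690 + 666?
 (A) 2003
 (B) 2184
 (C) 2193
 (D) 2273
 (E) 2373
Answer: C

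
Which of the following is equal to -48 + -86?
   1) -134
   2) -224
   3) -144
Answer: 1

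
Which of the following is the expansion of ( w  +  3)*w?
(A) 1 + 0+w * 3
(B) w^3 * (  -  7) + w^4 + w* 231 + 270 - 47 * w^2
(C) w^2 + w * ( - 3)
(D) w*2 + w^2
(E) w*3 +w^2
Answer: E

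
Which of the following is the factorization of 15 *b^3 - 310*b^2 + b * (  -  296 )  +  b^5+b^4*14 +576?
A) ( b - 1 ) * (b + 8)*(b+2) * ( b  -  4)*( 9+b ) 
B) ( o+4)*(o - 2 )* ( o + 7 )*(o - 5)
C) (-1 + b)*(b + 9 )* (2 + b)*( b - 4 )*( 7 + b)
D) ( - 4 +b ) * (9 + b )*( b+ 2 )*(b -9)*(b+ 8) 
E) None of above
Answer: A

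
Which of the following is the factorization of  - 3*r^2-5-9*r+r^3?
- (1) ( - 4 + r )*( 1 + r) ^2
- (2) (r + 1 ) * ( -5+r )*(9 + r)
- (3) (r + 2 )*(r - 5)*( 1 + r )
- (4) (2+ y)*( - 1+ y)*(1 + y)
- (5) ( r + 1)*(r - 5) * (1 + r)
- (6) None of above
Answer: 5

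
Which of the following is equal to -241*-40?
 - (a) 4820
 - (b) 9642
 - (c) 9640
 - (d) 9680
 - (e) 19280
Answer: c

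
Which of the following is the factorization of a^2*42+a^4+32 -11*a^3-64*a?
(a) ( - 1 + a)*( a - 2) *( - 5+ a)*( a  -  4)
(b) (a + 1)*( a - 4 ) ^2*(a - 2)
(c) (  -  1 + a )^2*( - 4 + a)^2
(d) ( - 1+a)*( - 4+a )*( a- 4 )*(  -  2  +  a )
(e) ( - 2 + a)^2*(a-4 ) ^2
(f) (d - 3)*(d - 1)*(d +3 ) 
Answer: d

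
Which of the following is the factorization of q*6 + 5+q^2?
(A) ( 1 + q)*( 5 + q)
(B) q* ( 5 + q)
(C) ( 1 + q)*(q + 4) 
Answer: A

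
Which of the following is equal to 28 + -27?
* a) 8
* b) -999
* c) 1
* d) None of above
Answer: c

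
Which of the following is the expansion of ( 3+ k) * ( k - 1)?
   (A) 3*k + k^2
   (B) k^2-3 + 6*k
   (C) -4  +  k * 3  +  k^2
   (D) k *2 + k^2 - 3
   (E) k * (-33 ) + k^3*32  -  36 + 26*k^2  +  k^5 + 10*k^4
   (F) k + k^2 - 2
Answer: D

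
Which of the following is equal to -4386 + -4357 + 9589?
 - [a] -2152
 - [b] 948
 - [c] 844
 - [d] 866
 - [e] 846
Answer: e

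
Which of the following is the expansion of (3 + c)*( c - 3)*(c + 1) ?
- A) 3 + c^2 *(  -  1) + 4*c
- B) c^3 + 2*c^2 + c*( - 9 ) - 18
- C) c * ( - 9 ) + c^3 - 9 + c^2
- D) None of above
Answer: C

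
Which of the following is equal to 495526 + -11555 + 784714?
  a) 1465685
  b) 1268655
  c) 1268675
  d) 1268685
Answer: d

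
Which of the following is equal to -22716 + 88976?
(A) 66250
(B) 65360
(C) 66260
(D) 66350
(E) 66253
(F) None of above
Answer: C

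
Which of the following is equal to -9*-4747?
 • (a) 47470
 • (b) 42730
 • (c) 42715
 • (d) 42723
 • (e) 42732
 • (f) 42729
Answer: d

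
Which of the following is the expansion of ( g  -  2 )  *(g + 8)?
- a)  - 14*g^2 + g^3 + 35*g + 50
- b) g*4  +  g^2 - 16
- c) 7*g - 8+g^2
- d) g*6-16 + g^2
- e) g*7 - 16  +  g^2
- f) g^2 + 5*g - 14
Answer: d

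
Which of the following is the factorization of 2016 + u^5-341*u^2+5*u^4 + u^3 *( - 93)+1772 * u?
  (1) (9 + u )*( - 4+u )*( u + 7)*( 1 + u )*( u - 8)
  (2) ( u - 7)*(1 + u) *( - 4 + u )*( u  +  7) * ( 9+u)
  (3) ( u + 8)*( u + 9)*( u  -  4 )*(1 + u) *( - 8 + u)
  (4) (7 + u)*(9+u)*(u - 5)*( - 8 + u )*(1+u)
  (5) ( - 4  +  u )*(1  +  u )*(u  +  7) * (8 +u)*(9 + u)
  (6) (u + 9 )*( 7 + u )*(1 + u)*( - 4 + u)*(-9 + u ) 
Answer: 1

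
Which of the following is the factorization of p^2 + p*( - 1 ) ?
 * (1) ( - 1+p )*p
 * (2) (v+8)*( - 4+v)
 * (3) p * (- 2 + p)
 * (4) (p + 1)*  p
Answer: 1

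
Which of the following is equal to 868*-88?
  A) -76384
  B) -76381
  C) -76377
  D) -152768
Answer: A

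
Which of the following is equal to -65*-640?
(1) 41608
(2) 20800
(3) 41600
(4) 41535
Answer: 3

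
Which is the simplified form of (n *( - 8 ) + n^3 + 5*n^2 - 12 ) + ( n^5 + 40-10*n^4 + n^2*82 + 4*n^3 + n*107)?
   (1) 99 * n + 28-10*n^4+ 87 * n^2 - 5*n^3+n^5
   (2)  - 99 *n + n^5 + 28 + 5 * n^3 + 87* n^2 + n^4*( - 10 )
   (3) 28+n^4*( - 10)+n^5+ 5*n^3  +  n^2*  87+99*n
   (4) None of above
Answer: 3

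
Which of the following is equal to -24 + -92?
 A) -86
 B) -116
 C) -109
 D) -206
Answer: B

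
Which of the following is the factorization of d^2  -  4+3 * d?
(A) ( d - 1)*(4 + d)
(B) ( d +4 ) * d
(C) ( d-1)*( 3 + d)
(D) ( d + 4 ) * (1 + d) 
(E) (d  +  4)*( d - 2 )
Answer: A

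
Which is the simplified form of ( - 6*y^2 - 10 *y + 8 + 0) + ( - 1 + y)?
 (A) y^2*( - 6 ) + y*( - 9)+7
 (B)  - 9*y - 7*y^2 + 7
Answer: A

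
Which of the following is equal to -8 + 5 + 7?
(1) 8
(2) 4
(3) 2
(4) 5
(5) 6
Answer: 2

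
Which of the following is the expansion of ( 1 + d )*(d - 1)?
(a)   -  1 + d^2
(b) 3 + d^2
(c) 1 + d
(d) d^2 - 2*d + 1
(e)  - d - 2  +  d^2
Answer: a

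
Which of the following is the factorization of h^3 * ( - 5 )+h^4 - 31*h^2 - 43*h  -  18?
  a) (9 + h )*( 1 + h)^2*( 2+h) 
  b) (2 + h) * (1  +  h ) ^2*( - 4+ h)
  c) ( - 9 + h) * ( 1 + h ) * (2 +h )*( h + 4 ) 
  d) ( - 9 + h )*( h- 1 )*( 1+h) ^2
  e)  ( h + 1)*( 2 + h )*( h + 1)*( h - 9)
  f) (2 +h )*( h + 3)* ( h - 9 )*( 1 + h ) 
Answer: e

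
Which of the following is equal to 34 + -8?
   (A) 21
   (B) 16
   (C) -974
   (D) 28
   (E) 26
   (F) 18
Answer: E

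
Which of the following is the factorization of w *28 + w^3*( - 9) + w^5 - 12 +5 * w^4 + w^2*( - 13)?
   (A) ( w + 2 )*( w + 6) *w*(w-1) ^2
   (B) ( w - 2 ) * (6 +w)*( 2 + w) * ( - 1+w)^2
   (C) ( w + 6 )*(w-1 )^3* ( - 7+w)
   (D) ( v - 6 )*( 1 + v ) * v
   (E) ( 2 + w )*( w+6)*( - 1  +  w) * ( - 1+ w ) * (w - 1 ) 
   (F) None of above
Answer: E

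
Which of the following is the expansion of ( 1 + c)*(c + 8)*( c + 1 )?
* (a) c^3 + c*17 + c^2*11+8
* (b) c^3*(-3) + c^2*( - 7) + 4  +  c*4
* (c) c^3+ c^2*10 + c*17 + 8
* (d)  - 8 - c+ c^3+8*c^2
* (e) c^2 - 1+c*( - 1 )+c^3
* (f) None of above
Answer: c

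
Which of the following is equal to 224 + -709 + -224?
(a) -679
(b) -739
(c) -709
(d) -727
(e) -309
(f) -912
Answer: c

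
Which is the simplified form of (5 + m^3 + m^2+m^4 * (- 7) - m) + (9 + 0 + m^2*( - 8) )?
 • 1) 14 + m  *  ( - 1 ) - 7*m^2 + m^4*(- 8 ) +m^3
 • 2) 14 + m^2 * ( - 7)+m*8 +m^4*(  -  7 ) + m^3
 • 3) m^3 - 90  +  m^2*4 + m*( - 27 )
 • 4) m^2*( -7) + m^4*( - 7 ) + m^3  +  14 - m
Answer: 4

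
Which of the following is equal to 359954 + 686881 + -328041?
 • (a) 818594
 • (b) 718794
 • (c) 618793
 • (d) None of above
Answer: b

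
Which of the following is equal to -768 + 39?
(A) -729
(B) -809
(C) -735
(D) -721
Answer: A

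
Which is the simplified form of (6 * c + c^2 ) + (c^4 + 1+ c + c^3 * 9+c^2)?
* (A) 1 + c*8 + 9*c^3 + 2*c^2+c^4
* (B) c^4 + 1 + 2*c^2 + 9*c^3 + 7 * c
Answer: B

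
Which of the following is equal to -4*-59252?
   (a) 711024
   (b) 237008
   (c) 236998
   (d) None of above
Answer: b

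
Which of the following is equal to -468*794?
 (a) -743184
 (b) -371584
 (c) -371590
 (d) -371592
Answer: d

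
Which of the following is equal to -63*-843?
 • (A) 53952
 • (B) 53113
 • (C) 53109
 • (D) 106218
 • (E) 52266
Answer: C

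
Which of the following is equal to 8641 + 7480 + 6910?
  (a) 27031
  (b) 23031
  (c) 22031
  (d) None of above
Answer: b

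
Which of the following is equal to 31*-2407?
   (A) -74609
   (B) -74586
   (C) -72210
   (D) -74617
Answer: D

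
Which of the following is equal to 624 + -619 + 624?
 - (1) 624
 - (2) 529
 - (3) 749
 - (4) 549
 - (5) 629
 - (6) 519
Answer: 5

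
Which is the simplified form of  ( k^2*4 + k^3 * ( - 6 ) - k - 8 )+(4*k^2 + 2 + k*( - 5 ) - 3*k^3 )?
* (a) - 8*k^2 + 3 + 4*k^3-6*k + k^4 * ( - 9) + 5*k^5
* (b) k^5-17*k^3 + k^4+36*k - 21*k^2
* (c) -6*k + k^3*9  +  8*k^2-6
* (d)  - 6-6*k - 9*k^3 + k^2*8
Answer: d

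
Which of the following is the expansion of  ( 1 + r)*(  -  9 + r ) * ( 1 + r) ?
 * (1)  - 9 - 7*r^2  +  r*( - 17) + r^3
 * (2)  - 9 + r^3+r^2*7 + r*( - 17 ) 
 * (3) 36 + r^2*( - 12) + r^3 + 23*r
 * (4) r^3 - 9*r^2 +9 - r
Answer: 1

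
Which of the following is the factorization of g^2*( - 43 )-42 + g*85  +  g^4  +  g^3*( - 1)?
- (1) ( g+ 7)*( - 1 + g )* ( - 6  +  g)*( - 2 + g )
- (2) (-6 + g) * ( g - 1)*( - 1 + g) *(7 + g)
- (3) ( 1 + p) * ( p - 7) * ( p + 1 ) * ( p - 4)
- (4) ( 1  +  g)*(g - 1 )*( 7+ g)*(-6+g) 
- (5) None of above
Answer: 2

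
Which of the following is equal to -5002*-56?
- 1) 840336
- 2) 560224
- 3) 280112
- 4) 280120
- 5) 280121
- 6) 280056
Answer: 3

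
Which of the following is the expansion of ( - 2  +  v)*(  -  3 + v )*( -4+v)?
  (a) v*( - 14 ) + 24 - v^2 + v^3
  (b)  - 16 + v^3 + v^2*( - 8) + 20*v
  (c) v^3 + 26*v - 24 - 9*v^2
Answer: c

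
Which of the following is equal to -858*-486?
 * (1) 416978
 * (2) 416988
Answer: 2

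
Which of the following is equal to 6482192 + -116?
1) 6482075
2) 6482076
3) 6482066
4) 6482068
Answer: 2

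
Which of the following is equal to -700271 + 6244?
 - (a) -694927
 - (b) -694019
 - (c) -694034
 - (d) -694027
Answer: d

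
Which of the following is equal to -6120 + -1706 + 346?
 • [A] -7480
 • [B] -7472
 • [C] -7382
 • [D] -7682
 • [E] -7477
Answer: A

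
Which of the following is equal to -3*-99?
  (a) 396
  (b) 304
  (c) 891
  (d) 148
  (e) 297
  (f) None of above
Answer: e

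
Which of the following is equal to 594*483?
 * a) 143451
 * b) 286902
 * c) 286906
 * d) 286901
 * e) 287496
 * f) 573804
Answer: b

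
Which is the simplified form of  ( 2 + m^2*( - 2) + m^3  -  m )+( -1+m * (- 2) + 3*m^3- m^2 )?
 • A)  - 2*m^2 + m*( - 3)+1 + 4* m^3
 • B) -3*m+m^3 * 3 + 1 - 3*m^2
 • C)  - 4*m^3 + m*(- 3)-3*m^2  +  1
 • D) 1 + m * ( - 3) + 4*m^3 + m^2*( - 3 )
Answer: D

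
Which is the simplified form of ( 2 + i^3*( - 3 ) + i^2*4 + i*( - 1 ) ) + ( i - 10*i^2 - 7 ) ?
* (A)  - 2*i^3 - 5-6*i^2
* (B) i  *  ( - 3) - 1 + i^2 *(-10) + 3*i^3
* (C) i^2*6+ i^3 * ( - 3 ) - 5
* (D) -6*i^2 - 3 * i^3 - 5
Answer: D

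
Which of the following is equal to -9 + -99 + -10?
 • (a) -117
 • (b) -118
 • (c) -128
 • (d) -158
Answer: b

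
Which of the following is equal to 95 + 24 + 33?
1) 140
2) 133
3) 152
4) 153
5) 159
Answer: 3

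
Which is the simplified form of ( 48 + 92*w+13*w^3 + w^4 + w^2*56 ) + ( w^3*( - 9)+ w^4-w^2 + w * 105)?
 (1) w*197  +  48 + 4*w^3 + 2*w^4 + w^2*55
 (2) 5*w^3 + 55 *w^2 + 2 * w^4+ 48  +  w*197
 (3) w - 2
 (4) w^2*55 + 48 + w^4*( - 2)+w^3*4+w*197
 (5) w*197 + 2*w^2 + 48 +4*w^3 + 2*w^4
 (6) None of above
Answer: 1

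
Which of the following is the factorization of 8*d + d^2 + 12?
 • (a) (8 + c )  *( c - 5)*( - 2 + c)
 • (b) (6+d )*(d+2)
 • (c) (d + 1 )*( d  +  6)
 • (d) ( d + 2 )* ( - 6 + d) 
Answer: b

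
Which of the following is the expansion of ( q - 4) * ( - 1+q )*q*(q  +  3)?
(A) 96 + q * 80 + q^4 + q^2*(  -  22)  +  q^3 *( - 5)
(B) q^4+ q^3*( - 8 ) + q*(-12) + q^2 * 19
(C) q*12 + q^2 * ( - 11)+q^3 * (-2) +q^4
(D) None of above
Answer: C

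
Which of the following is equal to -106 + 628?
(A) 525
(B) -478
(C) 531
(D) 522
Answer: D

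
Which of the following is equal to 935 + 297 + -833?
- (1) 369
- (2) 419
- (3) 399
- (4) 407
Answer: 3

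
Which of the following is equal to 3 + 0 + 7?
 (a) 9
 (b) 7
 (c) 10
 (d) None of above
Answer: c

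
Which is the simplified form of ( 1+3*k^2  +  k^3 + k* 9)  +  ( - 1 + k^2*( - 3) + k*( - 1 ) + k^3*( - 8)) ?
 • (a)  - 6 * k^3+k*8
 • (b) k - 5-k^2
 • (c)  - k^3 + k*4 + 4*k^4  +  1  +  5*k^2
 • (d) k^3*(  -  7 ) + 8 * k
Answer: d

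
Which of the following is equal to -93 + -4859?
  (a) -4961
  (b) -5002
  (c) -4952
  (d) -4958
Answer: c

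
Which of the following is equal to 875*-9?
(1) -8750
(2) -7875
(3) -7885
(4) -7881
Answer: 2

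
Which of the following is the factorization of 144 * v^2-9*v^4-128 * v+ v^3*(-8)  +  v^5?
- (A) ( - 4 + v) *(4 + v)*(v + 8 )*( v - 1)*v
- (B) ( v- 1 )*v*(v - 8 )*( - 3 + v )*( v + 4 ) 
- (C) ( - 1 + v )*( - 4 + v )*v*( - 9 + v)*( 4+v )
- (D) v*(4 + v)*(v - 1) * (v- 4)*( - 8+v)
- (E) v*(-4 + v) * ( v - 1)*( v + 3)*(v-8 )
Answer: D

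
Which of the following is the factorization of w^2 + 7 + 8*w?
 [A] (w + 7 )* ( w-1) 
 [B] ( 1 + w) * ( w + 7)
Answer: B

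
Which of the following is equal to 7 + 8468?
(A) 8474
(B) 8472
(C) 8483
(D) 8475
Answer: D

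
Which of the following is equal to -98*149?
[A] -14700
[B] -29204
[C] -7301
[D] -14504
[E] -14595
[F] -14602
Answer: F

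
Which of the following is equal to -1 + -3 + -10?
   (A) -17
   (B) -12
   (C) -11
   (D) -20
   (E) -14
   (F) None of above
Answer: E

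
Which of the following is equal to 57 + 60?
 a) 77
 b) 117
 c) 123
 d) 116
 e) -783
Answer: b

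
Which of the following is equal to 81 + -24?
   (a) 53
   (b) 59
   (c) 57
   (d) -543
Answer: c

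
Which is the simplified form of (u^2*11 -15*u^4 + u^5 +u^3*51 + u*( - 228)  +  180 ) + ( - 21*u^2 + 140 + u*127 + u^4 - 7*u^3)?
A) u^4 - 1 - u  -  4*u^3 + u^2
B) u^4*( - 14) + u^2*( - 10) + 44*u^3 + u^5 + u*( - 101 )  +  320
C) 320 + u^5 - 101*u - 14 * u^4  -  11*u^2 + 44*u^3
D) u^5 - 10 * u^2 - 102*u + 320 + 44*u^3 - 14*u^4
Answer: B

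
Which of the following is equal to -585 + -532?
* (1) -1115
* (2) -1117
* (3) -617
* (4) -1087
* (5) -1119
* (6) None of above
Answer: 2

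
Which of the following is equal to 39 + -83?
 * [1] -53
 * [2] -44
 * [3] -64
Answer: 2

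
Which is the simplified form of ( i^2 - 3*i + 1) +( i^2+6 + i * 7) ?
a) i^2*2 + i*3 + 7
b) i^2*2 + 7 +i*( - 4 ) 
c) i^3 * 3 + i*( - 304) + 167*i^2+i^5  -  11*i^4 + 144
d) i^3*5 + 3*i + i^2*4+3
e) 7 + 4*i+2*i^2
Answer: e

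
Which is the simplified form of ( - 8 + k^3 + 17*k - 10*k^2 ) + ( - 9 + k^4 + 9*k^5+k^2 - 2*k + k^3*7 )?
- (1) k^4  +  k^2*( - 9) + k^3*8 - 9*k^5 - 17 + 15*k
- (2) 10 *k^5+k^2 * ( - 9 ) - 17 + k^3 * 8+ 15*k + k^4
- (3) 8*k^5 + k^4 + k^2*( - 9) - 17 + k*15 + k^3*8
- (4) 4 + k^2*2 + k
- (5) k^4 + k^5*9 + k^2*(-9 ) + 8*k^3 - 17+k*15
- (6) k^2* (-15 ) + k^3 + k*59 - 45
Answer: 5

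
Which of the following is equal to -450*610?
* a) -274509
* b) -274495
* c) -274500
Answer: c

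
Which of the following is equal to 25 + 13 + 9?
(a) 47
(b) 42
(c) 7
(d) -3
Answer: a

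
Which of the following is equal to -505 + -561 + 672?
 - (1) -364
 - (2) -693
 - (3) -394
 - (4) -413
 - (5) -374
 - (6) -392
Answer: 3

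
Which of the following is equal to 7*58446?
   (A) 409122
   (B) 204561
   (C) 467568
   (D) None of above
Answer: A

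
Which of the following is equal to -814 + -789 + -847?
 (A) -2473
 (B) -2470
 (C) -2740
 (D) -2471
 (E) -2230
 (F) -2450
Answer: F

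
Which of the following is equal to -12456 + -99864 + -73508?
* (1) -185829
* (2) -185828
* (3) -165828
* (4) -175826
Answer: 2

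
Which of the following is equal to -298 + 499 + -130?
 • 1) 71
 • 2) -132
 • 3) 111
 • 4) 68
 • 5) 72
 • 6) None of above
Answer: 1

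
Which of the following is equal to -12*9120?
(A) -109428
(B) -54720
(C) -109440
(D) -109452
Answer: C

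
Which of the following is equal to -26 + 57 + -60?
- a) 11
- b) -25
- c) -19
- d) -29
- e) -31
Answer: d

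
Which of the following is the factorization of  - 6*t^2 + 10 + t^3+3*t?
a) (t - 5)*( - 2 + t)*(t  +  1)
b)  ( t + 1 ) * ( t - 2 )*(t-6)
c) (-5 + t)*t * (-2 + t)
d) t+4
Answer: a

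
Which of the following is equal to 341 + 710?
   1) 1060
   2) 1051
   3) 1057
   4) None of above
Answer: 2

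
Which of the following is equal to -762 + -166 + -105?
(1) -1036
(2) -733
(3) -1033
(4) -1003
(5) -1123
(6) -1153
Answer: 3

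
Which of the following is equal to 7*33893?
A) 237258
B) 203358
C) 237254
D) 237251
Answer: D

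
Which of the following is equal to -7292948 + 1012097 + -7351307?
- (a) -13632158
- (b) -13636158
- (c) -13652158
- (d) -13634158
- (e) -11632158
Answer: a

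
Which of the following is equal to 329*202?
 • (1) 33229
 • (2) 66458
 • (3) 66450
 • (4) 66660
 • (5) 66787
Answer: 2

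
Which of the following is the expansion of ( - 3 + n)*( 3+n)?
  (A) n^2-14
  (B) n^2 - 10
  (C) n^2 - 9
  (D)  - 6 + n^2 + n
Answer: C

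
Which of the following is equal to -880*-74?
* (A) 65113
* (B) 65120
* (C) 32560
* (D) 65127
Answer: B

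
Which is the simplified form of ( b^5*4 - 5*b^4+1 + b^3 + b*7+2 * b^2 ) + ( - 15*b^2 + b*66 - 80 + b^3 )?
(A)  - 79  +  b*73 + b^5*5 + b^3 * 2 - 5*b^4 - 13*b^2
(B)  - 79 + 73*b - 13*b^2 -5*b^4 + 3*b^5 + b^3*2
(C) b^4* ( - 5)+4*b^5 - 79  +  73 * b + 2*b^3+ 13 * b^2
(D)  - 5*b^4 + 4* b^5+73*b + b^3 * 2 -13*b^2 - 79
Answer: D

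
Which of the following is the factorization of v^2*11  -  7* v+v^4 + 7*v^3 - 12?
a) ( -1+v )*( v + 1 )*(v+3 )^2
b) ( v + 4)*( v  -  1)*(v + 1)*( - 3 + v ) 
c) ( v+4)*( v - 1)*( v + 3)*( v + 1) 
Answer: c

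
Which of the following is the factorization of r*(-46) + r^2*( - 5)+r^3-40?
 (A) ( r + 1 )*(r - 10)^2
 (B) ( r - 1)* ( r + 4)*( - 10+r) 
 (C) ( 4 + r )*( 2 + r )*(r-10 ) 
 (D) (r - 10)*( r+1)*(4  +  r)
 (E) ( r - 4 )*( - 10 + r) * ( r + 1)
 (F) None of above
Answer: D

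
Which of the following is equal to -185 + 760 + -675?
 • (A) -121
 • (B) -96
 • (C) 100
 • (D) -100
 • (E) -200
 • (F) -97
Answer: D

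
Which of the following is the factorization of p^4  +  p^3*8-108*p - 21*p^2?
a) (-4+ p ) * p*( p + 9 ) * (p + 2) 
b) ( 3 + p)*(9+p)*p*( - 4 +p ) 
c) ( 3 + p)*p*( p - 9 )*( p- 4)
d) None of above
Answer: b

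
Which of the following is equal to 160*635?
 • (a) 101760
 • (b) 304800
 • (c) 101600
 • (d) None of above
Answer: c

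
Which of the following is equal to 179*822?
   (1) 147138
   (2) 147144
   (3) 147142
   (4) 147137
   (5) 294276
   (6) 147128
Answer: 1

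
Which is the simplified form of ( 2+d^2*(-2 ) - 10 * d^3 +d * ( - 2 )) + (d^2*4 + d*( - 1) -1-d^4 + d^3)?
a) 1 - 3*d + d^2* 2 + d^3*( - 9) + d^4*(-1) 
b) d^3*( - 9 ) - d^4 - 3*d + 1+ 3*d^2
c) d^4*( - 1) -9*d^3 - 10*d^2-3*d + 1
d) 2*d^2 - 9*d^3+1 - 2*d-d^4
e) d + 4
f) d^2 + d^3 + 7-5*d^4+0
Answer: a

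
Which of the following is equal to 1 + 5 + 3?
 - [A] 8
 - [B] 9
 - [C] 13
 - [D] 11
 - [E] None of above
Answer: B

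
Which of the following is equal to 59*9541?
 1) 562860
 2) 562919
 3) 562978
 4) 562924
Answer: 2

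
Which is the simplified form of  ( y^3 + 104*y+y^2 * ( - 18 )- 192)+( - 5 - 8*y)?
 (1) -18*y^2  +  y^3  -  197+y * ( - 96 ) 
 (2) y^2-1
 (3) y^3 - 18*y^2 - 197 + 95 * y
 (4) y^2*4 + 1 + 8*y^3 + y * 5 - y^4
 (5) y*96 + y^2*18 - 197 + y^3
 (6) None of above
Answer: 6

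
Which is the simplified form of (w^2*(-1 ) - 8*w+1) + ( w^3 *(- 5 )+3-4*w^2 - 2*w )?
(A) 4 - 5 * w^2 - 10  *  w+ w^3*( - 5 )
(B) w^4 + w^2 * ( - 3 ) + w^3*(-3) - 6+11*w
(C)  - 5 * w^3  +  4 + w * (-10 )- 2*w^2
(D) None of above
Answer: A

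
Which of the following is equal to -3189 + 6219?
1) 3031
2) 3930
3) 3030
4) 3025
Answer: 3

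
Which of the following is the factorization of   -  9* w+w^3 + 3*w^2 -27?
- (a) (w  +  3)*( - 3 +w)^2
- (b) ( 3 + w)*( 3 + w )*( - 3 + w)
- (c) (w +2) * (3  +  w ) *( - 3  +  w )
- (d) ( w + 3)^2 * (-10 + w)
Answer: b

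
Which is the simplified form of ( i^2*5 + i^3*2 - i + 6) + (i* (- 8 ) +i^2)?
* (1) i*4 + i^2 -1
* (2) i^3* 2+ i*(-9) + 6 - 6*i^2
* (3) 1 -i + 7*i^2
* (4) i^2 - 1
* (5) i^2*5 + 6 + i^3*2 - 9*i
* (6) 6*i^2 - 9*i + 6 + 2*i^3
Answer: 6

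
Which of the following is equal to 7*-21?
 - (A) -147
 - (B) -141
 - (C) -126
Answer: A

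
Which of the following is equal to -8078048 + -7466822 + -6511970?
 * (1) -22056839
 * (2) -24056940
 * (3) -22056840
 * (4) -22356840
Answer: 3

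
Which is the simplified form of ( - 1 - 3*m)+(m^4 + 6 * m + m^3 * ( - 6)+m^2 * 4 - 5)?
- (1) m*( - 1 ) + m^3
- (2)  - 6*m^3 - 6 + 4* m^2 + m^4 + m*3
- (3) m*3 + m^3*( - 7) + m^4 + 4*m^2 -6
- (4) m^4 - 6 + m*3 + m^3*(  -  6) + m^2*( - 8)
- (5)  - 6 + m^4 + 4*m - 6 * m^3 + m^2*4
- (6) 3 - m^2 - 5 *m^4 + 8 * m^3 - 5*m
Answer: 2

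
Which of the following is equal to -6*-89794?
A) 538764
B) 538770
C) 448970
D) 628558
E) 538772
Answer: A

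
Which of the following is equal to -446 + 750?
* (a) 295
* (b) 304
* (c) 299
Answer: b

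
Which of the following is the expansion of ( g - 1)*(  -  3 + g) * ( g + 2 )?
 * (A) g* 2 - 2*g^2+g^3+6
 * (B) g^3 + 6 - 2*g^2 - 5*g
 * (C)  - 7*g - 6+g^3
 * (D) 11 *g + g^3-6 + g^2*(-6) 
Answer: B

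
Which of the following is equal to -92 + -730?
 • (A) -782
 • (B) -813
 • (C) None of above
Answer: C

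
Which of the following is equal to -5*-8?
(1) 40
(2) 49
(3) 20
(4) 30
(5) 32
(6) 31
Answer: 1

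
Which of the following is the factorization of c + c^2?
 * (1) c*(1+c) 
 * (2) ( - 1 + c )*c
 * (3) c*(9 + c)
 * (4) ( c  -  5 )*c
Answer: 1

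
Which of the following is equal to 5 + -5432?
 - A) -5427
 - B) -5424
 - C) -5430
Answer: A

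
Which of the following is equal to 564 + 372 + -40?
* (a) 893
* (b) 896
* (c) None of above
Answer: b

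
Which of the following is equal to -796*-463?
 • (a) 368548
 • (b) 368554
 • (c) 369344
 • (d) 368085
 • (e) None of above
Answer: a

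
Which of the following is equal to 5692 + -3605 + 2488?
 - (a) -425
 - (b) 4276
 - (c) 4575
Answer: c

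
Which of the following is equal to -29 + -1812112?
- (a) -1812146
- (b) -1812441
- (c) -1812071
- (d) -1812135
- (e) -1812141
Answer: e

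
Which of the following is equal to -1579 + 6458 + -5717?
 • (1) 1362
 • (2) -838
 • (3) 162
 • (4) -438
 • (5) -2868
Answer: 2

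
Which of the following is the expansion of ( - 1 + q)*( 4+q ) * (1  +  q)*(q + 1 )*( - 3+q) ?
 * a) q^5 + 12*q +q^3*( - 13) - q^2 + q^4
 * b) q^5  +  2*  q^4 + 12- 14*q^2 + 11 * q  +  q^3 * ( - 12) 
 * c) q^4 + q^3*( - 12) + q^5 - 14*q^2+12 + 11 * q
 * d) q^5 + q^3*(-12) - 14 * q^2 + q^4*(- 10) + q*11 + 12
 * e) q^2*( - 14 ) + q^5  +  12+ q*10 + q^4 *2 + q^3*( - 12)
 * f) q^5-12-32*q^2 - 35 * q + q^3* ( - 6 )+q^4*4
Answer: b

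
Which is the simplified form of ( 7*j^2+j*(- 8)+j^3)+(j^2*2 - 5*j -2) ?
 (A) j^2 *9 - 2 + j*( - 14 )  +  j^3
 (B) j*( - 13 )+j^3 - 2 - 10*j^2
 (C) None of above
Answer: C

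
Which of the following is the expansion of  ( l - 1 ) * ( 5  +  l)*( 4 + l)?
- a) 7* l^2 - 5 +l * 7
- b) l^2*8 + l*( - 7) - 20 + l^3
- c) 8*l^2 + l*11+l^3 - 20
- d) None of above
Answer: c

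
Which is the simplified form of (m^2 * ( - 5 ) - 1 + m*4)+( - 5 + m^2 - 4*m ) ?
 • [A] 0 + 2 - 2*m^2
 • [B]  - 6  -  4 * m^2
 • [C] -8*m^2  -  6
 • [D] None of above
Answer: B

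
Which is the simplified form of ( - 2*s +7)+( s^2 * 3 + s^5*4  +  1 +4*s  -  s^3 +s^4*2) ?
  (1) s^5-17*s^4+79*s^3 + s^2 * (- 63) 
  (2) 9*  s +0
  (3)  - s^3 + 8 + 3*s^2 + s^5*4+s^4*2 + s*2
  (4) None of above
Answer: 3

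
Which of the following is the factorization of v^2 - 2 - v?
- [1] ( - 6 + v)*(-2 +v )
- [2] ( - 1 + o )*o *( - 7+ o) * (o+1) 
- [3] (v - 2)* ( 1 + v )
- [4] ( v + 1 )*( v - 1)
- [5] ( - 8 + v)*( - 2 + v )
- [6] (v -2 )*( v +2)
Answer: 3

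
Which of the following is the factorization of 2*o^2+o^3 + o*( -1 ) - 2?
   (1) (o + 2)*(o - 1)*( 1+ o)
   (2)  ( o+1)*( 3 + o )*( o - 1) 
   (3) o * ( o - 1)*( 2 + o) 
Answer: 1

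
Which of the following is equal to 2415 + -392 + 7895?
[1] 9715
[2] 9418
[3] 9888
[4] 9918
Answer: 4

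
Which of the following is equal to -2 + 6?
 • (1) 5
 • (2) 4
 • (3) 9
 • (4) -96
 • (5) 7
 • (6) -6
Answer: 2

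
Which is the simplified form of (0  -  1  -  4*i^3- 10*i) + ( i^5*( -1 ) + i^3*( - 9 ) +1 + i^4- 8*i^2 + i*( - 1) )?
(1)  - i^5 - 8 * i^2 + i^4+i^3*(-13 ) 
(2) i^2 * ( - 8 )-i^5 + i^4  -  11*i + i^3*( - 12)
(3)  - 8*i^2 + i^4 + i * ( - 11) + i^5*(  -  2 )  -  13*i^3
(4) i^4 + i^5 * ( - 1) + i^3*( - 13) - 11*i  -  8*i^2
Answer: 4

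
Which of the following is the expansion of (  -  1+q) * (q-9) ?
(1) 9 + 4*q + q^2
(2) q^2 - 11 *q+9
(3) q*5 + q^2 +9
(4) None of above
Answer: 4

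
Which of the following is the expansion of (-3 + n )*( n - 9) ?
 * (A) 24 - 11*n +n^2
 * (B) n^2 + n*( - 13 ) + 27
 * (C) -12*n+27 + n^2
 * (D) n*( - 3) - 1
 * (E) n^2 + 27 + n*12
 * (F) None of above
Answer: C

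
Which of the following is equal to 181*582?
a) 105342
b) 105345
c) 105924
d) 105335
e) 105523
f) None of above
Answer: a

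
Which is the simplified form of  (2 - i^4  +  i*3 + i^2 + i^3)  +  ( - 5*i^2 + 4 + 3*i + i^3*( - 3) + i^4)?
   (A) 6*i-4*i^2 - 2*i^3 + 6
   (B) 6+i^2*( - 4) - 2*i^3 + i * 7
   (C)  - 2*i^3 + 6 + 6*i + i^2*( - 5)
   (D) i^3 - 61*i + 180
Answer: A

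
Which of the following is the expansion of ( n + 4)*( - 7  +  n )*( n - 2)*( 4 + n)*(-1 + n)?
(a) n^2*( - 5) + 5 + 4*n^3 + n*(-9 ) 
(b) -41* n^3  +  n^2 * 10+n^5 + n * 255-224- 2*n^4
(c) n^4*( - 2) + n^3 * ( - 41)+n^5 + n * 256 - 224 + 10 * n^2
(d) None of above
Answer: c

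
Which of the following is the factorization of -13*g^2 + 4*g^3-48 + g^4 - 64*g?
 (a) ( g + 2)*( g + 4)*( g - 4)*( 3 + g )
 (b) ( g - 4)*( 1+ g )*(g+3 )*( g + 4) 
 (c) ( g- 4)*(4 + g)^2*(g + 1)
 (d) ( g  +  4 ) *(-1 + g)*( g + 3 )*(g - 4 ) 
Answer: b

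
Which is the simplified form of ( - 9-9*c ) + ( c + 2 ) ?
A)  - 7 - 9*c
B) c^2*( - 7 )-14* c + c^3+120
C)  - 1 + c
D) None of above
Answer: D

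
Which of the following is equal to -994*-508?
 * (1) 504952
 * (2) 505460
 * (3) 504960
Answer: 1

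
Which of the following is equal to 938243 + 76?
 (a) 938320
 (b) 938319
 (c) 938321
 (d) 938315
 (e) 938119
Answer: b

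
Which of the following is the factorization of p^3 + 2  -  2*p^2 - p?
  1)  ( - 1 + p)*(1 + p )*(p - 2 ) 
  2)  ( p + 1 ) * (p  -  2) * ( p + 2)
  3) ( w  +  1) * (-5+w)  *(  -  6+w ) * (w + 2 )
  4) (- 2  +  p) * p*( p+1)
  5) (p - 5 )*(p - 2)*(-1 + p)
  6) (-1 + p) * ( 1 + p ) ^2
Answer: 1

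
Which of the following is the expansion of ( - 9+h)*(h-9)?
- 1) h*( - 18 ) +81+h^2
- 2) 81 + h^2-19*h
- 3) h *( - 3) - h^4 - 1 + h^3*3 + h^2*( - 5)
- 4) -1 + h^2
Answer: 1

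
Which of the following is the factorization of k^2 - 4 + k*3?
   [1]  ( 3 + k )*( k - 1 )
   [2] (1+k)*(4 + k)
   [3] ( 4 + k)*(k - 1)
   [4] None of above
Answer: 3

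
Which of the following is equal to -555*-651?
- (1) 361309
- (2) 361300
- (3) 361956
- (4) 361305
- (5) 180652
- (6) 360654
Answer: 4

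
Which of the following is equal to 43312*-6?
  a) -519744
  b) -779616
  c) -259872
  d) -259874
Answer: c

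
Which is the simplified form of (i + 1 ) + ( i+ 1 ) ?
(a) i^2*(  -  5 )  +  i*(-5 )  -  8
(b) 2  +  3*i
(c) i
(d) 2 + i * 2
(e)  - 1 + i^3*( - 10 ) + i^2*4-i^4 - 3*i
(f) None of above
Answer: d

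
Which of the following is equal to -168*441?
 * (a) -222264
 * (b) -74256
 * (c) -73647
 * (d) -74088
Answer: d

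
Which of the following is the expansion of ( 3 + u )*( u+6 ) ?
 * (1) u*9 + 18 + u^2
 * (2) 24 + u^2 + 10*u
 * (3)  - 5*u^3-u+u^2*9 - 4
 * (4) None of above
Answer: 1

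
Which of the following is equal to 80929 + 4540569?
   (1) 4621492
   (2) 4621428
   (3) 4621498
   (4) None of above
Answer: 3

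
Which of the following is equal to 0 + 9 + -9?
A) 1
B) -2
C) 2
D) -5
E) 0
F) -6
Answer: E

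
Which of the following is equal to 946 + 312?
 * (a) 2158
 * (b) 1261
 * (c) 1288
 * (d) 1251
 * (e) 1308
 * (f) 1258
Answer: f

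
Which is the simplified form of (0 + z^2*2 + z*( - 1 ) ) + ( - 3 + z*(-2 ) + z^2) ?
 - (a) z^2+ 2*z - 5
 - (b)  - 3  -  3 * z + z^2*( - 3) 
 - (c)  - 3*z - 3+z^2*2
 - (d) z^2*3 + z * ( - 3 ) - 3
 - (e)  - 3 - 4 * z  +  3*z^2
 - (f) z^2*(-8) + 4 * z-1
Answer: d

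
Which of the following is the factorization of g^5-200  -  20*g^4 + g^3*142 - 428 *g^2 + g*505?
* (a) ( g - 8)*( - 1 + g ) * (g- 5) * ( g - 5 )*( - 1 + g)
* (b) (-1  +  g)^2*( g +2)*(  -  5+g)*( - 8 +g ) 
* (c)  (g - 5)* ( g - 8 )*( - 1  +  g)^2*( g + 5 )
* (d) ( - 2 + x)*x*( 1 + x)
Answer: a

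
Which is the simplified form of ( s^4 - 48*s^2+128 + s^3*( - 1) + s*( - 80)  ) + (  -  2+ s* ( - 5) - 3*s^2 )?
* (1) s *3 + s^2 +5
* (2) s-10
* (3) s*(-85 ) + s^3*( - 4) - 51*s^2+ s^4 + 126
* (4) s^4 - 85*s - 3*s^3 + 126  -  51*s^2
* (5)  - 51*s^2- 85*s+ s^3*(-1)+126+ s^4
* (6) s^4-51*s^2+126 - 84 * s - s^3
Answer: 5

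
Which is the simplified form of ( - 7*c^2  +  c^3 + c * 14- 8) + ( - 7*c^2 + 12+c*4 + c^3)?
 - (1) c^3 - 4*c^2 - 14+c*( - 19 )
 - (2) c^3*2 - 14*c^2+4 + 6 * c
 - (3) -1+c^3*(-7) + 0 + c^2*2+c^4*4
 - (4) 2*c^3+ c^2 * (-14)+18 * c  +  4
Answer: 4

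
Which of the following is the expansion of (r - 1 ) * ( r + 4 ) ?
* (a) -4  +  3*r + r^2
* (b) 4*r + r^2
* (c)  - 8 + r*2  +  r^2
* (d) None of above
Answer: a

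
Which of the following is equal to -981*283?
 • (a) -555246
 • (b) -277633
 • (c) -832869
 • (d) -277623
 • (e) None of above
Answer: d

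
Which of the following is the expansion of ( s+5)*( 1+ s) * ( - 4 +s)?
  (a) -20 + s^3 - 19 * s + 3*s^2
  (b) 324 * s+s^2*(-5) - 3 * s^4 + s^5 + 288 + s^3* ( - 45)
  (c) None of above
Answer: c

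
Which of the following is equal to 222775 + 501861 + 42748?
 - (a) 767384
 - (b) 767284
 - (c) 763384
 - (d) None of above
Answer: a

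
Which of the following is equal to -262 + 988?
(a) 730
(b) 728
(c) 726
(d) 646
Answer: c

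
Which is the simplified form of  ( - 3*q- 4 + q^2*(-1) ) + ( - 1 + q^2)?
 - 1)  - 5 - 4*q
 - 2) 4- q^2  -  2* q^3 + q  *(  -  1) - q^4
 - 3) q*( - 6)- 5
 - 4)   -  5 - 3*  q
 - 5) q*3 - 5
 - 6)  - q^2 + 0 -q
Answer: 4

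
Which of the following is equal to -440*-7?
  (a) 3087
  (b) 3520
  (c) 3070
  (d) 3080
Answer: d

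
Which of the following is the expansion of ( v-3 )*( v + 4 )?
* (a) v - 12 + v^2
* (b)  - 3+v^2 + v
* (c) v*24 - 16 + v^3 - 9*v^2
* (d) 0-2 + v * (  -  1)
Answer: a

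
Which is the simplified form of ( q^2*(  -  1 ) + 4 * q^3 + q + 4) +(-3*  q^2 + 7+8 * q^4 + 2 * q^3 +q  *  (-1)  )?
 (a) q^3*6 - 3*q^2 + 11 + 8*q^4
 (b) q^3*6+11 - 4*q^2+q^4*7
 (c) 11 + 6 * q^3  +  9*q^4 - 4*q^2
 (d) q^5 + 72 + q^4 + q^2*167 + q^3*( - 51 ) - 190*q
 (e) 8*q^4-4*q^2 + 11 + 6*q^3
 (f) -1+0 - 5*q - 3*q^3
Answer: e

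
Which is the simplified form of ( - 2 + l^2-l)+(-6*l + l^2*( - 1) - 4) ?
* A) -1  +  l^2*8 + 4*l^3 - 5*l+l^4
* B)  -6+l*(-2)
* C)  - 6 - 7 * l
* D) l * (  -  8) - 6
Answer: C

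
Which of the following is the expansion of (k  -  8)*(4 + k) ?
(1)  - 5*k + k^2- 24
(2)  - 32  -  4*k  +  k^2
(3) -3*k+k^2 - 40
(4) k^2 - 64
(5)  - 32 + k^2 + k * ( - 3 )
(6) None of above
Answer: 2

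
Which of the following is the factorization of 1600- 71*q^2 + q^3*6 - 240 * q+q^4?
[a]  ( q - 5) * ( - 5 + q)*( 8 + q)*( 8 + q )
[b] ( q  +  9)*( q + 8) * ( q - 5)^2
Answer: a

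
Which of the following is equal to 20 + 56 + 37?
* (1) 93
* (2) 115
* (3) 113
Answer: 3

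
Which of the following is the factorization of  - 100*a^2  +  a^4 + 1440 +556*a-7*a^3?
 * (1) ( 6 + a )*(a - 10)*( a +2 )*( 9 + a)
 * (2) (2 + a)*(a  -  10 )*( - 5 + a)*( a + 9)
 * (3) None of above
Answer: 3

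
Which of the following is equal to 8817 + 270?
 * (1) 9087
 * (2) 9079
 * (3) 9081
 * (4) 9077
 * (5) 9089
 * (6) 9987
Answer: 1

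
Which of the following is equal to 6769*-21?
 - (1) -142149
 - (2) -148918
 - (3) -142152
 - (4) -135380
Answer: 1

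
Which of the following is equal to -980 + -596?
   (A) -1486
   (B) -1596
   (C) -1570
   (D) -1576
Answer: D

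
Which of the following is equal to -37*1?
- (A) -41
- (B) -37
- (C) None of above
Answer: B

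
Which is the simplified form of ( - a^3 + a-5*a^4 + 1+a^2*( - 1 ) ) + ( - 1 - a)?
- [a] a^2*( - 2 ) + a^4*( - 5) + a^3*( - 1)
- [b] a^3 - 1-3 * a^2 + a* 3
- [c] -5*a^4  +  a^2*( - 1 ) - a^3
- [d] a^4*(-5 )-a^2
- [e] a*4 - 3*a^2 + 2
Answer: c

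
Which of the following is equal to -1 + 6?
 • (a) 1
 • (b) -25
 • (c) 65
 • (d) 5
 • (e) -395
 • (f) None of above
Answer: d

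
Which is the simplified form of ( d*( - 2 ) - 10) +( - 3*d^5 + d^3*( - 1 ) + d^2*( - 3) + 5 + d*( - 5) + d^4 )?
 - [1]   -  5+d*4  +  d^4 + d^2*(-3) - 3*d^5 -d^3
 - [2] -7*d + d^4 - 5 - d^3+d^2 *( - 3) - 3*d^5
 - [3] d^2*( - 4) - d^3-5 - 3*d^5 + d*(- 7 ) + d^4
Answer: 2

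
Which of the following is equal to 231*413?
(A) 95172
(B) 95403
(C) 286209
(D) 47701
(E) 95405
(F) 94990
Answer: B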